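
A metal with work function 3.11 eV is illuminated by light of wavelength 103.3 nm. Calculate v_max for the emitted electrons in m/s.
1.7686e+06 m/s

First, find the maximum kinetic energy:
E_photon = hc/λ = 12.0023 eV
KE_max = E_photon - φ = 12.0023 - 3.11 = 8.8923 eV

Convert to Joules: KE_max = 8.8923 × 1.602×10⁻¹⁹ J = 1.4247e-18 J

Then use KE = ½mv² to find velocity:
v = √(2·KE/m) = √(2 × 1.4247e-18 J / 9.109e-31 kg)
v = 1.7686e+06 m/s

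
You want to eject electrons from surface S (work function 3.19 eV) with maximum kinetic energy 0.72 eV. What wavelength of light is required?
317.10 nm

From Einstein's equation: KE_max = hc/λ - φ

Rearranging for λ:
hc/λ = KE_max + φ
λ = hc/(KE_max + φ)

Required photon energy:
E_photon = KE_max + φ = 0.72 + 3.19 = 3.91 eV

Required wavelength:
λ = hc/E_photon = (6.626×10⁻³⁴)(3×10⁸) / (3.91 × 1.602×10⁻¹⁹)
λ = 317.10 nm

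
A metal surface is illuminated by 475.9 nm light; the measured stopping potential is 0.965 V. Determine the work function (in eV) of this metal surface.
1.64 eV

The stopping potential gives the maximum kinetic energy: KE_max = eV_s = 0.965 eV

From Einstein's photoelectric equation: KE_max = hc/λ - φ
Rearranging: φ = hc/λ - KE_max

Calculate photon energy:
E_photon = hc/λ = (6.626×10⁻³⁴ J·s)(3×10⁸ m/s) / (475.9×10⁻⁹ m) = 2.6053 eV

Therefore:
φ = 2.6053 - 0.965 = 1.64 eV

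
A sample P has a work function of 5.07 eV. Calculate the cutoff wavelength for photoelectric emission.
244.54 nm

The threshold wavelength is when the photon energy equals the work function:
hc/λ₀ = φ

Solving for λ₀:
λ₀ = hc/φ = (6.626×10⁻³⁴ J·s)(3×10⁸ m/s) / (5.07 eV × 1.602×10⁻¹⁹ J/eV)
λ₀ = 244.54 nm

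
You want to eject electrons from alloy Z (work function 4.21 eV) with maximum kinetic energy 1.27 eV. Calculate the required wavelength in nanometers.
226.25 nm

From Einstein's equation: KE_max = hc/λ - φ

Rearranging for λ:
hc/λ = KE_max + φ
λ = hc/(KE_max + φ)

Required photon energy:
E_photon = KE_max + φ = 1.27 + 4.21 = 5.48 eV

Required wavelength:
λ = hc/E_photon = (6.626×10⁻³⁴)(3×10⁸) / (5.48 × 1.602×10⁻¹⁹)
λ = 226.25 nm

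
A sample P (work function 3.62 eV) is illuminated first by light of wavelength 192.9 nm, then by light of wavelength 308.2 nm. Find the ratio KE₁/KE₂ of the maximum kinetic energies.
6.9688

Using Einstein's equation: KE_max = hc/λ - φ

For λ₁ = 192.9 nm:
E₁ = hc/λ₁ = 6.4274 eV
KE₁ = E₁ - φ = 6.4274 - 3.62 = 2.8074 eV

For λ₂ = 308.2 nm:
E₂ = hc/λ₂ = 4.0228 eV
KE₂ = E₂ - φ = 4.0228 - 3.62 = 0.4028 eV

Ratio: KE₁/KE₂ = 2.8074/0.4028 = 6.9688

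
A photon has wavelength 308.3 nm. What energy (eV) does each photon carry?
4.0215 eV

Using E = hf = hc/λ:

E = hc/λ = (6.626×10⁻³⁴ J·s)(3×10⁸ m/s) / (308.3×10⁻⁹ m)
E = 4.0215 eV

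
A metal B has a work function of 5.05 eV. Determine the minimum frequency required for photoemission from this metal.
1.2211e+15 Hz

The threshold frequency is when the photon energy equals the work function:
hf₀ = φ

Solving for f₀:
f₀ = φ/h = (5.05 eV × 1.602×10⁻¹⁹ J/eV) / (6.626×10⁻³⁴ J·s)
f₀ = 1.2211e+15 Hz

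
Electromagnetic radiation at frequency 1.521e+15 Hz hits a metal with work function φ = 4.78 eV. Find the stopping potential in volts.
1.5104 V

The stopping potential V_s satisfies: eV_s = KE_max

First, find KE_max using Einstein's equation:
E_photon = hf = (6.626×10⁻³⁴ J·s)(1.521e+15 Hz) = 6.2904 eV
KE_max = E_photon - φ = 6.2904 - 4.78 = 1.5104 eV

Since eV_s = KE_max:
V_s = KE_max/e = 1.5104 V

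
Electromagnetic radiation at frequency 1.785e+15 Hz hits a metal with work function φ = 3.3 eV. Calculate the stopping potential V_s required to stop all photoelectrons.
4.0822 V

The stopping potential V_s satisfies: eV_s = KE_max

First, find KE_max using Einstein's equation:
E_photon = hf = (6.626×10⁻³⁴ J·s)(1.785e+15 Hz) = 7.3822 eV
KE_max = E_photon - φ = 7.3822 - 3.3 = 4.0822 eV

Since eV_s = KE_max:
V_s = KE_max/e = 4.0822 V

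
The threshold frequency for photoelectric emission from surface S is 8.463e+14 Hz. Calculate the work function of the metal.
3.50 eV

At the threshold frequency, photon energy equals work function:
φ = hf₀

Calculating:
φ = (6.626×10⁻³⁴ J·s)(8.463e+14 Hz)
φ = 3.50 eV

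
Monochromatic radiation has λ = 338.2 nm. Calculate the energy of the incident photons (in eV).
3.6660 eV

Using E = hf = hc/λ:

E = hc/λ = (6.626×10⁻³⁴ J·s)(3×10⁸ m/s) / (338.2×10⁻⁹ m)
E = 3.6660 eV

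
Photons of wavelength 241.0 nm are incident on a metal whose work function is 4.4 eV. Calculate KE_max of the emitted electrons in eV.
0.7446 eV

Using Einstein's photoelectric equation: KE_max = hf - φ = hc/λ - φ

First, calculate the photon energy:
E_photon = hc/λ = (6.626×10⁻³⁴ J·s)(3×10⁸ m/s) / (241.0×10⁻⁹ m)
E_photon = 5.1446 eV

Then, the maximum kinetic energy:
KE_max = E_photon - φ = 5.1446 eV - 4.4 eV = 0.7446 eV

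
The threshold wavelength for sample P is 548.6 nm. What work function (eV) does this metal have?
2.26 eV

At the threshold wavelength, photon energy equals work function:
φ = hc/λ₀

Calculating:
φ = (6.626×10⁻³⁴ J·s)(3×10⁸ m/s) / (548.6×10⁻⁹ m)
φ = 2.26 eV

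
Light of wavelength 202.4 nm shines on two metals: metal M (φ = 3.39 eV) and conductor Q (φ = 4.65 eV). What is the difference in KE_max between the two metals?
1.2600 eV

Using KE_max = hc/λ - φ for each metal:

Photon energy: E = hc/λ = 6.1257 eV

For metal M (φ₁ = 3.39 eV):
KE₁ = E - φ₁ = 6.1257 - 3.39 = 2.7357 eV

For conductor Q (φ₂ = 4.65 eV):
KE₂ = E - φ₂ = 6.1257 - 4.65 = 1.4757 eV

Difference:
ΔKE = KE₁ - KE₂ = 2.7357 - 1.4757 = 1.2600 eV

Note: The difference equals the difference in work functions: 4.65 - 3.39 = 1.26 eV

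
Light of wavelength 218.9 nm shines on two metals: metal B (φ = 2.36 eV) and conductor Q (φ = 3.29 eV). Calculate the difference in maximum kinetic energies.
0.9300 eV

Using KE_max = hc/λ - φ for each metal:

Photon energy: E = hc/λ = 5.6640 eV

For metal B (φ₁ = 2.36 eV):
KE₁ = E - φ₁ = 5.6640 - 2.36 = 3.3040 eV

For conductor Q (φ₂ = 3.29 eV):
KE₂ = E - φ₂ = 5.6640 - 3.29 = 2.3740 eV

Difference:
ΔKE = KE₁ - KE₂ = 3.3040 - 2.3740 = 0.9300 eV

Note: The difference equals the difference in work functions: 3.29 - 2.36 = 0.93 eV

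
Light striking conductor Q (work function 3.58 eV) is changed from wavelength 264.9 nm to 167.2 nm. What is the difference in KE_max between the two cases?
2.7349 eV

Using Einstein's equation: KE_max = hc/λ - φ

For λ₁ = 264.9 nm:
KE₁ = hc/λ₁ - φ = 4.6804 - 3.58 = 1.1004 eV

For λ₂ = 167.2 nm:
KE₂ = hc/λ₂ - φ = 7.4153 - 3.58 = 3.8353 eV

Change in KE:
ΔKE = KE₂ - KE₁ = 3.8353 - 1.1004 = 2.7349 eV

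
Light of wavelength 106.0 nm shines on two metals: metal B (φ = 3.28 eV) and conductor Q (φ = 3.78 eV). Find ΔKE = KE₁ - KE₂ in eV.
0.5000 eV

Using KE_max = hc/λ - φ for each metal:

Photon energy: E = hc/λ = 11.6966 eV

For metal B (φ₁ = 3.28 eV):
KE₁ = E - φ₁ = 11.6966 - 3.28 = 8.4166 eV

For conductor Q (φ₂ = 3.78 eV):
KE₂ = E - φ₂ = 11.6966 - 3.78 = 7.9166 eV

Difference:
ΔKE = KE₁ - KE₂ = 8.4166 - 7.9166 = 0.5000 eV

Note: The difference equals the difference in work functions: 3.78 - 3.28 = 0.50 eV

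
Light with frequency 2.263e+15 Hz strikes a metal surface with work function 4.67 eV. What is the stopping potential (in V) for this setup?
4.6890 V

The stopping potential V_s satisfies: eV_s = KE_max

First, find KE_max using Einstein's equation:
E_photon = hf = (6.626×10⁻³⁴ J·s)(2.263e+15 Hz) = 9.3590 eV
KE_max = E_photon - φ = 9.3590 - 4.67 = 4.6890 eV

Since eV_s = KE_max:
V_s = KE_max/e = 4.6890 V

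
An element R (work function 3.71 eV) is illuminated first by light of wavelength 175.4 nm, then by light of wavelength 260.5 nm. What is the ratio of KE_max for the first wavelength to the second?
3.2003

Using Einstein's equation: KE_max = hc/λ - φ

For λ₁ = 175.4 nm:
E₁ = hc/λ₁ = 7.0687 eV
KE₁ = E₁ - φ = 7.0687 - 3.71 = 3.3587 eV

For λ₂ = 260.5 nm:
E₂ = hc/λ₂ = 4.7595 eV
KE₂ = E₂ - φ = 4.7595 - 3.71 = 1.0495 eV

Ratio: KE₁/KE₂ = 3.3587/1.0495 = 3.2003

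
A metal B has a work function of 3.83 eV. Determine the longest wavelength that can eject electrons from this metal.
323.72 nm

The threshold wavelength is when the photon energy equals the work function:
hc/λ₀ = φ

Solving for λ₀:
λ₀ = hc/φ = (6.626×10⁻³⁴ J·s)(3×10⁸ m/s) / (3.83 eV × 1.602×10⁻¹⁹ J/eV)
λ₀ = 323.72 nm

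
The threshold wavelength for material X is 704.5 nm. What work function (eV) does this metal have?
1.76 eV

At the threshold wavelength, photon energy equals work function:
φ = hc/λ₀

Calculating:
φ = (6.626×10⁻³⁴ J·s)(3×10⁸ m/s) / (704.5×10⁻⁹ m)
φ = 1.76 eV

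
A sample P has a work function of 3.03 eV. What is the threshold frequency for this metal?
7.3265e+14 Hz

The threshold frequency is when the photon energy equals the work function:
hf₀ = φ

Solving for f₀:
f₀ = φ/h = (3.03 eV × 1.602×10⁻¹⁹ J/eV) / (6.626×10⁻³⁴ J·s)
f₀ = 7.3265e+14 Hz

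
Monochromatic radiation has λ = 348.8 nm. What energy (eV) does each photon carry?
3.5546 eV

Using E = hf = hc/λ:

E = hc/λ = (6.626×10⁻³⁴ J·s)(3×10⁸ m/s) / (348.8×10⁻⁹ m)
E = 3.5546 eV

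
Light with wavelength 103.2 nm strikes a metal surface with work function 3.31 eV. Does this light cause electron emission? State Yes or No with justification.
Yes

For photoemission, the photon energy must exceed the work function.

Photon energy: E = hc/λ = 12.0140 eV
Work function: φ = 3.31 eV

Since E_photon (12.0140 eV) > φ (3.31 eV), photoemission WILL occur.
The threshold wavelength is λ₀ = hc/φ = 374.6 nm.
Since 103.2 nm < 374.6 nm, the light has sufficient energy.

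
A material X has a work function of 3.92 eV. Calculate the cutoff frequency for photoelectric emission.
9.4785e+14 Hz

The threshold frequency is when the photon energy equals the work function:
hf₀ = φ

Solving for f₀:
f₀ = φ/h = (3.92 eV × 1.602×10⁻¹⁹ J/eV) / (6.626×10⁻³⁴ J·s)
f₀ = 9.4785e+14 Hz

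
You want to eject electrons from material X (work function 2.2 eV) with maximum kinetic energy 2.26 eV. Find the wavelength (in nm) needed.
277.99 nm

From Einstein's equation: KE_max = hc/λ - φ

Rearranging for λ:
hc/λ = KE_max + φ
λ = hc/(KE_max + φ)

Required photon energy:
E_photon = KE_max + φ = 2.26 + 2.2 = 4.46 eV

Required wavelength:
λ = hc/E_photon = (6.626×10⁻³⁴)(3×10⁸) / (4.46 × 1.602×10⁻¹⁹)
λ = 277.99 nm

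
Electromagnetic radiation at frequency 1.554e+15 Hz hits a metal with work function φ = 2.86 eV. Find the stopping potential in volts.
3.5668 V

The stopping potential V_s satisfies: eV_s = KE_max

First, find KE_max using Einstein's equation:
E_photon = hf = (6.626×10⁻³⁴ J·s)(1.554e+15 Hz) = 6.4268 eV
KE_max = E_photon - φ = 6.4268 - 2.86 = 3.5668 eV

Since eV_s = KE_max:
V_s = KE_max/e = 3.5668 V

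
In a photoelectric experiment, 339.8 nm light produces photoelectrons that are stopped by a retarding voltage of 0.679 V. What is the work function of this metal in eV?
2.97 eV

The stopping potential gives the maximum kinetic energy: KE_max = eV_s = 0.679 eV

From Einstein's photoelectric equation: KE_max = hc/λ - φ
Rearranging: φ = hc/λ - KE_max

Calculate photon energy:
E_photon = hc/λ = (6.626×10⁻³⁴ J·s)(3×10⁸ m/s) / (339.8×10⁻⁹ m) = 3.6487 eV

Therefore:
φ = 3.6487 - 0.679 = 2.97 eV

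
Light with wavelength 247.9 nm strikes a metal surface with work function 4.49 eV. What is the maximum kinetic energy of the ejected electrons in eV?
0.5114 eV

Using Einstein's photoelectric equation: KE_max = hf - φ = hc/λ - φ

First, calculate the photon energy:
E_photon = hc/λ = (6.626×10⁻³⁴ J·s)(3×10⁸ m/s) / (247.9×10⁻⁹ m)
E_photon = 5.0014 eV

Then, the maximum kinetic energy:
KE_max = E_photon - φ = 5.0014 eV - 4.49 eV = 0.5114 eV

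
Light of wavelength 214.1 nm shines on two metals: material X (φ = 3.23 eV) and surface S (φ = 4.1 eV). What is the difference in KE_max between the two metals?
0.8700 eV

Using KE_max = hc/λ - φ for each metal:

Photon energy: E = hc/λ = 5.7909 eV

For material X (φ₁ = 3.23 eV):
KE₁ = E - φ₁ = 5.7909 - 3.23 = 2.5609 eV

For surface S (φ₂ = 4.1 eV):
KE₂ = E - φ₂ = 5.7909 - 4.1 = 1.6909 eV

Difference:
ΔKE = KE₁ - KE₂ = 2.5609 - 1.6909 = 0.8700 eV

Note: The difference equals the difference in work functions: 4.1 - 3.23 = 0.87 eV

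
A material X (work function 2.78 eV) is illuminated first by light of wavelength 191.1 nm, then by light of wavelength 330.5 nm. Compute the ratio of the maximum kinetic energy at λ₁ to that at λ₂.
3.8170

Using Einstein's equation: KE_max = hc/λ - φ

For λ₁ = 191.1 nm:
E₁ = hc/λ₁ = 6.4879 eV
KE₁ = E₁ - φ = 6.4879 - 2.78 = 3.7079 eV

For λ₂ = 330.5 nm:
E₂ = hc/λ₂ = 3.7514 eV
KE₂ = E₂ - φ = 3.7514 - 2.78 = 0.9714 eV

Ratio: KE₁/KE₂ = 3.7079/0.9714 = 3.8170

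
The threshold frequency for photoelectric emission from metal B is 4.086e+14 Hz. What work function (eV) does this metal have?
1.69 eV

At the threshold frequency, photon energy equals work function:
φ = hf₀

Calculating:
φ = (6.626×10⁻³⁴ J·s)(4.086e+14 Hz)
φ = 1.69 eV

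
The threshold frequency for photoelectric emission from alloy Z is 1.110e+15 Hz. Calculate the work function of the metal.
4.59 eV

At the threshold frequency, photon energy equals work function:
φ = hf₀

Calculating:
φ = (6.626×10⁻³⁴ J·s)(1.110e+15 Hz)
φ = 4.59 eV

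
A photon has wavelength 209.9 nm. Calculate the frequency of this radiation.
1.4283e+15 Hz

Using the wave equation: c = fλ

Solving for frequency:
f = c/λ = (3×10⁸ m/s) / (209.9×10⁻⁹ m)
f = 1.4283e+15 Hz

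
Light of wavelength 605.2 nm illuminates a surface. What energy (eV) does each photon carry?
2.0486 eV

Using E = hf = hc/λ:

E = hc/λ = (6.626×10⁻³⁴ J·s)(3×10⁸ m/s) / (605.2×10⁻⁹ m)
E = 2.0486 eV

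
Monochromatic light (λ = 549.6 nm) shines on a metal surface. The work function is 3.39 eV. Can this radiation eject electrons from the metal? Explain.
No

For photoemission, the photon energy must exceed the work function.

Photon energy: E = hc/λ = 2.2559 eV
Work function: φ = 3.39 eV

Since E_photon (2.2559 eV) < φ (3.39 eV), photoemission will NOT occur.
The threshold wavelength is λ₀ = hc/φ = 365.7 nm.
Since 549.6 nm > 365.7 nm, the photons lack sufficient energy.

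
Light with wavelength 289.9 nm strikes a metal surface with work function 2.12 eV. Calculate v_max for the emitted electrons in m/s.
8.7102e+05 m/s

First, find the maximum kinetic energy:
E_photon = hc/λ = 4.2768 eV
KE_max = E_photon - φ = 4.2768 - 2.12 = 2.1568 eV

Convert to Joules: KE_max = 2.1568 × 1.602×10⁻¹⁹ J = 3.4556e-19 J

Then use KE = ½mv² to find velocity:
v = √(2·KE/m) = √(2 × 3.4556e-19 J / 9.109e-31 kg)
v = 8.7102e+05 m/s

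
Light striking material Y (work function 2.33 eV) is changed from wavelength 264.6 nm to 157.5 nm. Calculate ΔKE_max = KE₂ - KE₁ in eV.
3.1863 eV

Using Einstein's equation: KE_max = hc/λ - φ

For λ₁ = 264.6 nm:
KE₁ = hc/λ₁ - φ = 4.6857 - 2.33 = 2.3557 eV

For λ₂ = 157.5 nm:
KE₂ = hc/λ₂ - φ = 7.8720 - 2.33 = 5.5420 eV

Change in KE:
ΔKE = KE₂ - KE₁ = 5.5420 - 2.3557 = 3.1863 eV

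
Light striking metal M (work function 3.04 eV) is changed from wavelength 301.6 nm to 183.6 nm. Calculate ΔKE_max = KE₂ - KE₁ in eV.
2.6421 eV

Using Einstein's equation: KE_max = hc/λ - φ

For λ₁ = 301.6 nm:
KE₁ = hc/λ₁ - φ = 4.1109 - 3.04 = 1.0709 eV

For λ₂ = 183.6 nm:
KE₂ = hc/λ₂ - φ = 6.7530 - 3.04 = 3.7130 eV

Change in KE:
ΔKE = KE₂ - KE₁ = 3.7130 - 1.0709 = 2.6421 eV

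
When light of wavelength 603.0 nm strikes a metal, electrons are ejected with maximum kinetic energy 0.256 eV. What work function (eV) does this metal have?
1.80 eV

From Einstein's photoelectric equation: KE_max = hf - φ = hc/λ - φ

Rearranging for φ:
φ = hc/λ - KE_max

Calculate photon energy:
E_photon = hc/λ = 2.0561 eV

Therefore:
φ = 2.0561 - 0.256 = 1.80 eV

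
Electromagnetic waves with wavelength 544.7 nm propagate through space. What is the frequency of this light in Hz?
5.5038e+14 Hz

Using the wave equation: c = fλ

Solving for frequency:
f = c/λ = (3×10⁸ m/s) / (544.7×10⁻⁹ m)
f = 5.5038e+14 Hz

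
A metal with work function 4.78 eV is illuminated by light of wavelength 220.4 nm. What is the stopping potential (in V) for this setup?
0.8454 V

The stopping potential V_s satisfies: eV_s = KE_max

First, find KE_max using Einstein's equation:
E_photon = hc/λ = 5.6254 eV
KE_max = E_photon - φ = 5.6254 - 4.78 = 0.8454 eV

Since eV_s = KE_max:
V_s = KE_max/e = 0.8454 V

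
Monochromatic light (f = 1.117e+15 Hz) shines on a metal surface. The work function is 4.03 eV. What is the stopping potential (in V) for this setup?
0.5895 V

The stopping potential V_s satisfies: eV_s = KE_max

First, find KE_max using Einstein's equation:
E_photon = hf = (6.626×10⁻³⁴ J·s)(1.117e+15 Hz) = 4.6195 eV
KE_max = E_photon - φ = 4.6195 - 4.03 = 0.5895 eV

Since eV_s = KE_max:
V_s = KE_max/e = 0.5895 V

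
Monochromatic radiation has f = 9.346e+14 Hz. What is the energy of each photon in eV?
3.8652 eV

Using E = hf:

E = hf = (6.626×10⁻³⁴ J·s)(9.346e+14 Hz)
E = 3.8652 eV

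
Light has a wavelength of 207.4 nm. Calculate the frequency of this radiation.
1.4455e+15 Hz

Using the wave equation: c = fλ

Solving for frequency:
f = c/λ = (3×10⁸ m/s) / (207.4×10⁻⁹ m)
f = 1.4455e+15 Hz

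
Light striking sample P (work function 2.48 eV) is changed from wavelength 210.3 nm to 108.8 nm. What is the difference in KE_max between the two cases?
5.5000 eV

Using Einstein's equation: KE_max = hc/λ - φ

For λ₁ = 210.3 nm:
KE₁ = hc/λ₁ - φ = 5.8956 - 2.48 = 3.4156 eV

For λ₂ = 108.8 nm:
KE₂ = hc/λ₂ - φ = 11.3956 - 2.48 = 8.9156 eV

Change in KE:
ΔKE = KE₂ - KE₁ = 8.9156 - 3.4156 = 5.5000 eV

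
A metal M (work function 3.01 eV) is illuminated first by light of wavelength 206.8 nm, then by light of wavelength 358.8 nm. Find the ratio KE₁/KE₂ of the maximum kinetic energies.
6.7008

Using Einstein's equation: KE_max = hc/λ - φ

For λ₁ = 206.8 nm:
E₁ = hc/λ₁ = 5.9954 eV
KE₁ = E₁ - φ = 5.9954 - 3.01 = 2.9854 eV

For λ₂ = 358.8 nm:
E₂ = hc/λ₂ = 3.4555 eV
KE₂ = E₂ - φ = 3.4555 - 3.01 = 0.4455 eV

Ratio: KE₁/KE₂ = 2.9854/0.4455 = 6.7008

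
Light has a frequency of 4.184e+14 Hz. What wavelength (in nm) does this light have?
716.52 nm

Using the wave equation: c = fλ

Solving for wavelength:
λ = c/f = (3×10⁸ m/s) / (4.184e+14 Hz)
λ = 716.52 nm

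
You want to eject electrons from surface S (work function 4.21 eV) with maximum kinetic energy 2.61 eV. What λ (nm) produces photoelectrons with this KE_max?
181.80 nm

From Einstein's equation: KE_max = hc/λ - φ

Rearranging for λ:
hc/λ = KE_max + φ
λ = hc/(KE_max + φ)

Required photon energy:
E_photon = KE_max + φ = 2.61 + 4.21 = 6.82 eV

Required wavelength:
λ = hc/E_photon = (6.626×10⁻³⁴)(3×10⁸) / (6.82 × 1.602×10⁻¹⁹)
λ = 181.80 nm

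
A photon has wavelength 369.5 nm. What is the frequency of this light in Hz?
8.1135e+14 Hz

Using the wave equation: c = fλ

Solving for frequency:
f = c/λ = (3×10⁸ m/s) / (369.5×10⁻⁹ m)
f = 8.1135e+14 Hz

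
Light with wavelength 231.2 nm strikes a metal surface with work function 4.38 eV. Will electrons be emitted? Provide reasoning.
Yes

For photoemission, the photon energy must exceed the work function.

Photon energy: E = hc/λ = 5.3626 eV
Work function: φ = 4.38 eV

Since E_photon (5.3626 eV) > φ (4.38 eV), photoemission WILL occur.
The threshold wavelength is λ₀ = hc/φ = 283.1 nm.
Since 231.2 nm < 283.1 nm, the light has sufficient energy.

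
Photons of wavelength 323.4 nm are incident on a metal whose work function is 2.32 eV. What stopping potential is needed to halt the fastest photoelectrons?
1.5138 V

The stopping potential V_s satisfies: eV_s = KE_max

First, find KE_max using Einstein's equation:
E_photon = hc/λ = 3.8338 eV
KE_max = E_photon - φ = 3.8338 - 2.32 = 1.5138 eV

Since eV_s = KE_max:
V_s = KE_max/e = 1.5138 V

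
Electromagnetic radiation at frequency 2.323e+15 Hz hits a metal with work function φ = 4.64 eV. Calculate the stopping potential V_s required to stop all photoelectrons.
4.9672 V

The stopping potential V_s satisfies: eV_s = KE_max

First, find KE_max using Einstein's equation:
E_photon = hf = (6.626×10⁻³⁴ J·s)(2.323e+15 Hz) = 9.6072 eV
KE_max = E_photon - φ = 9.6072 - 4.64 = 4.9672 eV

Since eV_s = KE_max:
V_s = KE_max/e = 4.9672 V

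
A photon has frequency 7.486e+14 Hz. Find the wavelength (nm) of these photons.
400.47 nm

Using the wave equation: c = fλ

Solving for wavelength:
λ = c/f = (3×10⁸ m/s) / (7.486e+14 Hz)
λ = 400.47 nm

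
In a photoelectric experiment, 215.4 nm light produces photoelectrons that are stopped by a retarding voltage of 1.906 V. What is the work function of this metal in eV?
3.85 eV

The stopping potential gives the maximum kinetic energy: KE_max = eV_s = 1.906 eV

From Einstein's photoelectric equation: KE_max = hc/λ - φ
Rearranging: φ = hc/λ - KE_max

Calculate photon energy:
E_photon = hc/λ = (6.626×10⁻³⁴ J·s)(3×10⁸ m/s) / (215.4×10⁻⁹ m) = 5.7560 eV

Therefore:
φ = 5.7560 - 1.906 = 3.85 eV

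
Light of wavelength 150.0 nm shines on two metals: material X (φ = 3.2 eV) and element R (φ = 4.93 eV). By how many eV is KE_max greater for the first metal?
1.7300 eV

Using KE_max = hc/λ - φ for each metal:

Photon energy: E = hc/λ = 8.2656 eV

For material X (φ₁ = 3.2 eV):
KE₁ = E - φ₁ = 8.2656 - 3.2 = 5.0656 eV

For element R (φ₂ = 4.93 eV):
KE₂ = E - φ₂ = 8.2656 - 4.93 = 3.3356 eV

Difference:
ΔKE = KE₁ - KE₂ = 5.0656 - 3.3356 = 1.7300 eV

Note: The difference equals the difference in work functions: 4.93 - 3.2 = 1.73 eV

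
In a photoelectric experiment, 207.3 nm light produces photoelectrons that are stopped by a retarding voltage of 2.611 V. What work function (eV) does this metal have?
3.37 eV

The stopping potential gives the maximum kinetic energy: KE_max = eV_s = 2.611 eV

From Einstein's photoelectric equation: KE_max = hc/λ - φ
Rearranging: φ = hc/λ - KE_max

Calculate photon energy:
E_photon = hc/λ = (6.626×10⁻³⁴ J·s)(3×10⁸ m/s) / (207.3×10⁻⁹ m) = 5.9809 eV

Therefore:
φ = 5.9809 - 2.611 = 3.37 eV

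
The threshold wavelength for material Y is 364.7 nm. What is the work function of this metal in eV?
3.40 eV

At the threshold wavelength, photon energy equals work function:
φ = hc/λ₀

Calculating:
φ = (6.626×10⁻³⁴ J·s)(3×10⁸ m/s) / (364.7×10⁻⁹ m)
φ = 3.40 eV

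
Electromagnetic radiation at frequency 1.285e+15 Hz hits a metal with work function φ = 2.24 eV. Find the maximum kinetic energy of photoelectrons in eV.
3.0743 eV

Using Einstein's photoelectric equation: KE_max = hf - φ

First, calculate the photon energy:
E_photon = hf = (6.626×10⁻³⁴ J·s)(1.285e+15 Hz)
E_photon = 5.3143 eV

Then, the maximum kinetic energy:
KE_max = E_photon - φ = 5.3143 eV - 2.24 eV = 3.0743 eV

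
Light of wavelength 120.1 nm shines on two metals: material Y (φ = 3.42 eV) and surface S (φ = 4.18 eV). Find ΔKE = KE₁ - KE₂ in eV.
0.7600 eV

Using KE_max = hc/λ - φ for each metal:

Photon energy: E = hc/λ = 10.3234 eV

For material Y (φ₁ = 3.42 eV):
KE₁ = E - φ₁ = 10.3234 - 3.42 = 6.9034 eV

For surface S (φ₂ = 4.18 eV):
KE₂ = E - φ₂ = 10.3234 - 4.18 = 6.1434 eV

Difference:
ΔKE = KE₁ - KE₂ = 6.9034 - 6.1434 = 0.7600 eV

Note: The difference equals the difference in work functions: 4.18 - 3.42 = 0.76 eV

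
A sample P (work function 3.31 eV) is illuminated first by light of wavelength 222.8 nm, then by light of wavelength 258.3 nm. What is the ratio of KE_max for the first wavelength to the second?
1.5133

Using Einstein's equation: KE_max = hc/λ - φ

For λ₁ = 222.8 nm:
E₁ = hc/λ₁ = 5.5648 eV
KE₁ = E₁ - φ = 5.5648 - 3.31 = 2.2548 eV

For λ₂ = 258.3 nm:
E₂ = hc/λ₂ = 4.8000 eV
KE₂ = E₂ - φ = 4.8000 - 3.31 = 1.4900 eV

Ratio: KE₁/KE₂ = 2.2548/1.4900 = 1.5133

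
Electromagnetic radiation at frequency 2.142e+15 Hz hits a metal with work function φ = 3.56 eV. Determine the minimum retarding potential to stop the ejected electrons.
5.2986 V

The stopping potential V_s satisfies: eV_s = KE_max

First, find KE_max using Einstein's equation:
E_photon = hf = (6.626×10⁻³⁴ J·s)(2.142e+15 Hz) = 8.8586 eV
KE_max = E_photon - φ = 8.8586 - 3.56 = 5.2986 eV

Since eV_s = KE_max:
V_s = KE_max/e = 5.2986 V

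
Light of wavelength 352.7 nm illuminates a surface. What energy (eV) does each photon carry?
3.5153 eV

Using E = hf = hc/λ:

E = hc/λ = (6.626×10⁻³⁴ J·s)(3×10⁸ m/s) / (352.7×10⁻⁹ m)
E = 3.5153 eV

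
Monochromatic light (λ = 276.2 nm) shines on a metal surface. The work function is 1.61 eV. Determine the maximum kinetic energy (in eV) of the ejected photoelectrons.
2.8789 eV

Using Einstein's photoelectric equation: KE_max = hf - φ = hc/λ - φ

First, calculate the photon energy:
E_photon = hc/λ = (6.626×10⁻³⁴ J·s)(3×10⁸ m/s) / (276.2×10⁻⁹ m)
E_photon = 4.4889 eV

Then, the maximum kinetic energy:
KE_max = E_photon - φ = 4.4889 eV - 1.61 eV = 2.8789 eV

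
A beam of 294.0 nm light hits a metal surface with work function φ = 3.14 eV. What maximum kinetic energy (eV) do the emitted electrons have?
1.0771 eV

Using Einstein's photoelectric equation: KE_max = hf - φ = hc/λ - φ

First, calculate the photon energy:
E_photon = hc/λ = (6.626×10⁻³⁴ J·s)(3×10⁸ m/s) / (294.0×10⁻⁹ m)
E_photon = 4.2171 eV

Then, the maximum kinetic energy:
KE_max = E_photon - φ = 4.2171 eV - 3.14 eV = 1.0771 eV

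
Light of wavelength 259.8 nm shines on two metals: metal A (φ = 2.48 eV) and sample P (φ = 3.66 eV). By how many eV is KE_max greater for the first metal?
1.1800 eV

Using KE_max = hc/λ - φ for each metal:

Photon energy: E = hc/λ = 4.7723 eV

For metal A (φ₁ = 2.48 eV):
KE₁ = E - φ₁ = 4.7723 - 2.48 = 2.2923 eV

For sample P (φ₂ = 3.66 eV):
KE₂ = E - φ₂ = 4.7723 - 3.66 = 1.1123 eV

Difference:
ΔKE = KE₁ - KE₂ = 2.2923 - 1.1123 = 1.1800 eV

Note: The difference equals the difference in work functions: 3.66 - 2.48 = 1.18 eV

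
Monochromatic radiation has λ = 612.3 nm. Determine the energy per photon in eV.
2.0249 eV

Using E = hf = hc/λ:

E = hc/λ = (6.626×10⁻³⁴ J·s)(3×10⁸ m/s) / (612.3×10⁻⁹ m)
E = 2.0249 eV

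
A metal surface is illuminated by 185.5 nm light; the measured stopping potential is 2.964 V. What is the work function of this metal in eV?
3.72 eV

The stopping potential gives the maximum kinetic energy: KE_max = eV_s = 2.964 eV

From Einstein's photoelectric equation: KE_max = hc/λ - φ
Rearranging: φ = hc/λ - KE_max

Calculate photon energy:
E_photon = hc/λ = (6.626×10⁻³⁴ J·s)(3×10⁸ m/s) / (185.5×10⁻⁹ m) = 6.6838 eV

Therefore:
φ = 6.6838 - 2.964 = 3.72 eV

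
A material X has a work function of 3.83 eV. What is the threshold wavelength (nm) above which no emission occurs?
323.72 nm

The threshold wavelength is when the photon energy equals the work function:
hc/λ₀ = φ

Solving for λ₀:
λ₀ = hc/φ = (6.626×10⁻³⁴ J·s)(3×10⁸ m/s) / (3.83 eV × 1.602×10⁻¹⁹ J/eV)
λ₀ = 323.72 nm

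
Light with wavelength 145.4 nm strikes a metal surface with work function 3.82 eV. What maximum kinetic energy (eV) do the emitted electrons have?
4.7071 eV

Using Einstein's photoelectric equation: KE_max = hf - φ = hc/λ - φ

First, calculate the photon energy:
E_photon = hc/λ = (6.626×10⁻³⁴ J·s)(3×10⁸ m/s) / (145.4×10⁻⁹ m)
E_photon = 8.5271 eV

Then, the maximum kinetic energy:
KE_max = E_photon - φ = 8.5271 eV - 3.82 eV = 4.7071 eV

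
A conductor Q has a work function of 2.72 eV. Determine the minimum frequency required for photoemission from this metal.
6.5769e+14 Hz

The threshold frequency is when the photon energy equals the work function:
hf₀ = φ

Solving for f₀:
f₀ = φ/h = (2.72 eV × 1.602×10⁻¹⁹ J/eV) / (6.626×10⁻³⁴ J·s)
f₀ = 6.5769e+14 Hz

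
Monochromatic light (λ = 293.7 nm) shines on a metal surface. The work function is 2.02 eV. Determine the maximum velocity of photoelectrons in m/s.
8.8000e+05 m/s

First, find the maximum kinetic energy:
E_photon = hc/λ = 4.2215 eV
KE_max = E_photon - φ = 4.2215 - 2.02 = 2.2015 eV

Convert to Joules: KE_max = 2.2015 × 1.602×10⁻¹⁹ J = 3.5271e-19 J

Then use KE = ½mv² to find velocity:
v = √(2·KE/m) = √(2 × 3.5271e-19 J / 9.109e-31 kg)
v = 8.8000e+05 m/s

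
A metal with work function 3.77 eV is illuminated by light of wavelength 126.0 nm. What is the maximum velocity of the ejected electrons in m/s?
1.4612e+06 m/s

First, find the maximum kinetic energy:
E_photon = hc/λ = 9.8400 eV
KE_max = E_photon - φ = 9.8400 - 3.77 = 6.0700 eV

Convert to Joules: KE_max = 6.0700 × 1.602×10⁻¹⁹ J = 9.7252e-19 J

Then use KE = ½mv² to find velocity:
v = √(2·KE/m) = √(2 × 9.7252e-19 J / 9.109e-31 kg)
v = 1.4612e+06 m/s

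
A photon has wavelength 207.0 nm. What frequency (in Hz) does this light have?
1.4483e+15 Hz

Using the wave equation: c = fλ

Solving for frequency:
f = c/λ = (3×10⁸ m/s) / (207.0×10⁻⁹ m)
f = 1.4483e+15 Hz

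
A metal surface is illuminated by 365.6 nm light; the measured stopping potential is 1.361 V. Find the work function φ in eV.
2.03 eV

The stopping potential gives the maximum kinetic energy: KE_max = eV_s = 1.361 eV

From Einstein's photoelectric equation: KE_max = hc/λ - φ
Rearranging: φ = hc/λ - KE_max

Calculate photon energy:
E_photon = hc/λ = (6.626×10⁻³⁴ J·s)(3×10⁸ m/s) / (365.6×10⁻⁹ m) = 3.3913 eV

Therefore:
φ = 3.3913 - 1.361 = 2.03 eV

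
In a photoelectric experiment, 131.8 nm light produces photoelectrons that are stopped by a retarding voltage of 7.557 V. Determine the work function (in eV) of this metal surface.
1.85 eV

The stopping potential gives the maximum kinetic energy: KE_max = eV_s = 7.557 eV

From Einstein's photoelectric equation: KE_max = hc/λ - φ
Rearranging: φ = hc/λ - KE_max

Calculate photon energy:
E_photon = hc/λ = (6.626×10⁻³⁴ J·s)(3×10⁸ m/s) / (131.8×10⁻⁹ m) = 9.4070 eV

Therefore:
φ = 9.4070 - 7.557 = 1.85 eV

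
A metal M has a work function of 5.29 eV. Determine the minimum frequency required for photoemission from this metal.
1.2791e+15 Hz

The threshold frequency is when the photon energy equals the work function:
hf₀ = φ

Solving for f₀:
f₀ = φ/h = (5.29 eV × 1.602×10⁻¹⁹ J/eV) / (6.626×10⁻³⁴ J·s)
f₀ = 1.2791e+15 Hz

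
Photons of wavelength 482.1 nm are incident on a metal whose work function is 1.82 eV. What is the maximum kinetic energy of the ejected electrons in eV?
0.7518 eV

Using Einstein's photoelectric equation: KE_max = hf - φ = hc/λ - φ

First, calculate the photon energy:
E_photon = hc/λ = (6.626×10⁻³⁴ J·s)(3×10⁸ m/s) / (482.1×10⁻⁹ m)
E_photon = 2.5718 eV

Then, the maximum kinetic energy:
KE_max = E_photon - φ = 2.5718 eV - 1.82 eV = 0.7518 eV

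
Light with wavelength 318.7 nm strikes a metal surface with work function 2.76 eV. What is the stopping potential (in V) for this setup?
1.1303 V

The stopping potential V_s satisfies: eV_s = KE_max

First, find KE_max using Einstein's equation:
E_photon = hc/λ = 3.8903 eV
KE_max = E_photon - φ = 3.8903 - 2.76 = 1.1303 eV

Since eV_s = KE_max:
V_s = KE_max/e = 1.1303 V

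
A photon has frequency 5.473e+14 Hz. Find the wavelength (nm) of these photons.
547.77 nm

Using the wave equation: c = fλ

Solving for wavelength:
λ = c/f = (3×10⁸ m/s) / (5.473e+14 Hz)
λ = 547.77 nm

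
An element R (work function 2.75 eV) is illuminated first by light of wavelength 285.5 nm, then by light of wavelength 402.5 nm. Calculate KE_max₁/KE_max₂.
4.8212

Using Einstein's equation: KE_max = hc/λ - φ

For λ₁ = 285.5 nm:
E₁ = hc/λ₁ = 4.3427 eV
KE₁ = E₁ - φ = 4.3427 - 2.75 = 1.5927 eV

For λ₂ = 402.5 nm:
E₂ = hc/λ₂ = 3.0804 eV
KE₂ = E₂ - φ = 3.0804 - 2.75 = 0.3304 eV

Ratio: KE₁/KE₂ = 1.5927/0.3304 = 4.8212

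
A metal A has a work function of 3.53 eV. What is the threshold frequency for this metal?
8.5355e+14 Hz

The threshold frequency is when the photon energy equals the work function:
hf₀ = φ

Solving for f₀:
f₀ = φ/h = (3.53 eV × 1.602×10⁻¹⁹ J/eV) / (6.626×10⁻³⁴ J·s)
f₀ = 8.5355e+14 Hz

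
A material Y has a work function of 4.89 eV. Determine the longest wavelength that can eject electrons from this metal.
253.55 nm

The threshold wavelength is when the photon energy equals the work function:
hc/λ₀ = φ

Solving for λ₀:
λ₀ = hc/φ = (6.626×10⁻³⁴ J·s)(3×10⁸ m/s) / (4.89 eV × 1.602×10⁻¹⁹ J/eV)
λ₀ = 253.55 nm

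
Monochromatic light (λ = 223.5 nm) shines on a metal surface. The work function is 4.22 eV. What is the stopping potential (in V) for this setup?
1.3274 V

The stopping potential V_s satisfies: eV_s = KE_max

First, find KE_max using Einstein's equation:
E_photon = hc/λ = 5.5474 eV
KE_max = E_photon - φ = 5.5474 - 4.22 = 1.3274 eV

Since eV_s = KE_max:
V_s = KE_max/e = 1.3274 V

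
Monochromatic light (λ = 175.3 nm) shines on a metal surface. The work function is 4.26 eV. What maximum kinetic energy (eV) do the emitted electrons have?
2.8127 eV

Using Einstein's photoelectric equation: KE_max = hf - φ = hc/λ - φ

First, calculate the photon energy:
E_photon = hc/λ = (6.626×10⁻³⁴ J·s)(3×10⁸ m/s) / (175.3×10⁻⁹ m)
E_photon = 7.0727 eV

Then, the maximum kinetic energy:
KE_max = E_photon - φ = 7.0727 eV - 4.26 eV = 2.8127 eV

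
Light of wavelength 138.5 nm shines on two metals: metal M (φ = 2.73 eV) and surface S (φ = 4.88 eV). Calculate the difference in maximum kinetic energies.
2.1500 eV

Using KE_max = hc/λ - φ for each metal:

Photon energy: E = hc/λ = 8.9519 eV

For metal M (φ₁ = 2.73 eV):
KE₁ = E - φ₁ = 8.9519 - 2.73 = 6.2219 eV

For surface S (φ₂ = 4.88 eV):
KE₂ = E - φ₂ = 8.9519 - 4.88 = 4.0719 eV

Difference:
ΔKE = KE₁ - KE₂ = 6.2219 - 4.0719 = 2.1500 eV

Note: The difference equals the difference in work functions: 4.88 - 2.73 = 2.15 eV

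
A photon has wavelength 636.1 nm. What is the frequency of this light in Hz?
4.7130e+14 Hz

Using the wave equation: c = fλ

Solving for frequency:
f = c/λ = (3×10⁸ m/s) / (636.1×10⁻⁹ m)
f = 4.7130e+14 Hz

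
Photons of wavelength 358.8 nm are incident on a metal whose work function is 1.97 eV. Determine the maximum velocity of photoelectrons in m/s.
7.2288e+05 m/s

First, find the maximum kinetic energy:
E_photon = hc/λ = 3.4555 eV
KE_max = E_photon - φ = 3.4555 - 1.97 = 1.4855 eV

Convert to Joules: KE_max = 1.4855 × 1.602×10⁻¹⁹ J = 2.3801e-19 J

Then use KE = ½mv² to find velocity:
v = √(2·KE/m) = √(2 × 2.3801e-19 J / 9.109e-31 kg)
v = 7.2288e+05 m/s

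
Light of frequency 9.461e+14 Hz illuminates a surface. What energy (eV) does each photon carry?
3.9128 eV

Using E = hf:

E = hf = (6.626×10⁻³⁴ J·s)(9.461e+14 Hz)
E = 3.9128 eV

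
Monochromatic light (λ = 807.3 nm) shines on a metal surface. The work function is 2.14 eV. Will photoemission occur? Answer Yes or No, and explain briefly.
No

For photoemission, the photon energy must exceed the work function.

Photon energy: E = hc/λ = 1.5358 eV
Work function: φ = 2.14 eV

Since E_photon (1.5358 eV) < φ (2.14 eV), photoemission will NOT occur.
The threshold wavelength is λ₀ = hc/φ = 579.4 nm.
Since 807.3 nm > 579.4 nm, the photons lack sufficient energy.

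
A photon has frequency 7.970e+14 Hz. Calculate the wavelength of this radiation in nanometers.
376.15 nm

Using the wave equation: c = fλ

Solving for wavelength:
λ = c/f = (3×10⁸ m/s) / (7.970e+14 Hz)
λ = 376.15 nm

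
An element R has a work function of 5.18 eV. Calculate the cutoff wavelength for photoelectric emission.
239.35 nm

The threshold wavelength is when the photon energy equals the work function:
hc/λ₀ = φ

Solving for λ₀:
λ₀ = hc/φ = (6.626×10⁻³⁴ J·s)(3×10⁸ m/s) / (5.18 eV × 1.602×10⁻¹⁹ J/eV)
λ₀ = 239.35 nm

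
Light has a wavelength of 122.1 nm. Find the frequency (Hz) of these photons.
2.4553e+15 Hz

Using the wave equation: c = fλ

Solving for frequency:
f = c/λ = (3×10⁸ m/s) / (122.1×10⁻⁹ m)
f = 2.4553e+15 Hz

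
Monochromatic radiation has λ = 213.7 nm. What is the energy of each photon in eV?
5.8018 eV

Using E = hf = hc/λ:

E = hc/λ = (6.626×10⁻³⁴ J·s)(3×10⁸ m/s) / (213.7×10⁻⁹ m)
E = 5.8018 eV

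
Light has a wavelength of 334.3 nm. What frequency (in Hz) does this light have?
8.9678e+14 Hz

Using the wave equation: c = fλ

Solving for frequency:
f = c/λ = (3×10⁸ m/s) / (334.3×10⁻⁹ m)
f = 8.9678e+14 Hz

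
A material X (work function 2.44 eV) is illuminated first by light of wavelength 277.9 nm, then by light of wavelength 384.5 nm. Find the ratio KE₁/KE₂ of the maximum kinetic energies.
2.5766

Using Einstein's equation: KE_max = hc/λ - φ

For λ₁ = 277.9 nm:
E₁ = hc/λ₁ = 4.4615 eV
KE₁ = E₁ - φ = 4.4615 - 2.44 = 2.0215 eV

For λ₂ = 384.5 nm:
E₂ = hc/λ₂ = 3.2246 eV
KE₂ = E₂ - φ = 3.2246 - 2.44 = 0.7846 eV

Ratio: KE₁/KE₂ = 2.0215/0.7846 = 2.5766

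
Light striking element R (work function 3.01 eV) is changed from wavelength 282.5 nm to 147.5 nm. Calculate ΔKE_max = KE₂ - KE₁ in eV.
4.0169 eV

Using Einstein's equation: KE_max = hc/λ - φ

For λ₁ = 282.5 nm:
KE₁ = hc/λ₁ - φ = 4.3888 - 3.01 = 1.3788 eV

For λ₂ = 147.5 nm:
KE₂ = hc/λ₂ - φ = 8.4057 - 3.01 = 5.3957 eV

Change in KE:
ΔKE = KE₂ - KE₁ = 5.3957 - 1.3788 = 4.0169 eV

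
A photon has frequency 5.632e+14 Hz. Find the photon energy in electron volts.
2.3292 eV

Using E = hf:

E = hf = (6.626×10⁻³⁴ J·s)(5.632e+14 Hz)
E = 2.3292 eV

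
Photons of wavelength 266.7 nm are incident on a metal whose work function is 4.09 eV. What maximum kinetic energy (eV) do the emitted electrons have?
0.5588 eV

Using Einstein's photoelectric equation: KE_max = hf - φ = hc/λ - φ

First, calculate the photon energy:
E_photon = hc/λ = (6.626×10⁻³⁴ J·s)(3×10⁸ m/s) / (266.7×10⁻⁹ m)
E_photon = 4.6488 eV

Then, the maximum kinetic energy:
KE_max = E_photon - φ = 4.6488 eV - 4.09 eV = 0.5588 eV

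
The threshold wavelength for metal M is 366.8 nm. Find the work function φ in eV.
3.38 eV

At the threshold wavelength, photon energy equals work function:
φ = hc/λ₀

Calculating:
φ = (6.626×10⁻³⁴ J·s)(3×10⁸ m/s) / (366.8×10⁻⁹ m)
φ = 3.38 eV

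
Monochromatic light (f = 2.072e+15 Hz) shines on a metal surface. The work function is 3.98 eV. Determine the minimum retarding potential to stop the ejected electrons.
4.5891 V

The stopping potential V_s satisfies: eV_s = KE_max

First, find KE_max using Einstein's equation:
E_photon = hf = (6.626×10⁻³⁴ J·s)(2.072e+15 Hz) = 8.5691 eV
KE_max = E_photon - φ = 8.5691 - 3.98 = 4.5891 eV

Since eV_s = KE_max:
V_s = KE_max/e = 4.5891 V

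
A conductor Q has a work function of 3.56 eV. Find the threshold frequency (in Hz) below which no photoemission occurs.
8.6080e+14 Hz

The threshold frequency is when the photon energy equals the work function:
hf₀ = φ

Solving for f₀:
f₀ = φ/h = (3.56 eV × 1.602×10⁻¹⁹ J/eV) / (6.626×10⁻³⁴ J·s)
f₀ = 8.6080e+14 Hz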